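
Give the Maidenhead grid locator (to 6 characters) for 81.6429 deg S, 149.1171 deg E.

QA48ni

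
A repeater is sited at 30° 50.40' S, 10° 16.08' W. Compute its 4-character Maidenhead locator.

IF49

Add 180° to longitude and 90° to latitude: 169.73, 59.16.
Field: 169.73/20 → 8 → I, 59.16/10 → 5 → F; chars IF.
Square: 9.73/2 → 4, 9.16/1 → 9; chars 49.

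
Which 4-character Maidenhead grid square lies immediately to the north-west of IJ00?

Longitude square 0; −1 → -1, wraps to 9, carry into field.
Longitude field I = 8; −1 → 7 = H.
Latitude square 0; +1 → 1.

HJ91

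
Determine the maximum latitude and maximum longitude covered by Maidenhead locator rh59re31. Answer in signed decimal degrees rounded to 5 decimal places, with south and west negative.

-10.82500, 171.45000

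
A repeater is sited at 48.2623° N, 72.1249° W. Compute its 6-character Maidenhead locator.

FN38wg

Shift to the Maidenhead origin (180°W, 90°S): lon 107.8751, lat 138.2623.
Field: lon ⌊107.8751/20⌋ = 5 → F; lat ⌊138.2623/10⌋ = 13 → N.
Square: lon ⌊7.8751/2⌋ = 3; lat ⌊8.2623/1⌋ = 8.
Subsquare: lon ⌊1.8751/0.0833333⌋ = 22 → w; lat ⌊0.2623/0.0416667⌋ = 6 → g.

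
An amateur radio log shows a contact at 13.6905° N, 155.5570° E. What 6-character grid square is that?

QK73sq

Offset from 180°W / 90°S: lon 335.5570°, lat 103.6905°.
Field: 335.5570/20 → 16 → Q, 103.6905/10 → 10 → K; chars QK.
Square: 15.5570/2 → 7, 3.6905/1 → 3; chars 73.
Subsquare: 1.5570/0.0833333 → 18 → s, 0.6905/0.0416667 → 16 → q; chars sq.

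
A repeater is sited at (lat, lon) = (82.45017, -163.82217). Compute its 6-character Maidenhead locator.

Add 180° to longitude and 90° to latitude: 16.1778, 172.4502.
Field: 16.1778/20 → 0 → A, 172.4502/10 → 17 → R; chars AR.
Square: 16.1778/2 → 8, 2.4502/1 → 2; chars 82.
Subsquare: 0.1778/0.0833333 → 2 → c, 0.4502/0.0416667 → 10 → k; chars ck.

AR82ck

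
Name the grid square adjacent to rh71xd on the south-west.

RH71wc

Longitude subsquare x = 23; −1 → 22 = w.
Latitude subsquare d = 3; −1 → 2 = c.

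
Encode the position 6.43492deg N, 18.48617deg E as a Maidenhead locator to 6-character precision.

JJ96fk

Offset from 180°W / 90°S: lon 198.4862°, lat 96.4349°.
Field (20°×10°, letters A–R): 198.4862/20 → 9 → J, 96.4349/10 → 9 → J; chars JJ.
Square (2°×1°, digits 0–9): 18.4862/2 → 9, 6.4349/1 → 6; chars 96.
Subsquare (5′×2.5′, letters a–x): 0.4862/0.0833333 → 5 → f, 0.4349/0.0416667 → 10 → k; chars fk.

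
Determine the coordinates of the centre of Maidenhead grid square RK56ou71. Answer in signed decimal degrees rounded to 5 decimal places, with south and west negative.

Field R=17, K=10: +17·20° lon, +10·10° lat → SW at lon 160°, lat 10°.
Square 5, 6: +5·2° lon, +6·1° lat → SW at lon 170°, lat 16°.
Subsquare o=14, u=20: +14·0.0833333° lon, +20·0.0416667° lat → SW at lon 171.167°, lat 16.8333°.
Extended square 7, 1: +7·0.00833333° lon, +1·0.00416667° lat → SW at lon 171.225°, lat 16.8375°.
Cell spans 0.00833333° lon × 0.00416667° lat. Centre is SW corner plus half of each.
latitude 16.83958, longitude 171.22917.

16.83958, 171.22917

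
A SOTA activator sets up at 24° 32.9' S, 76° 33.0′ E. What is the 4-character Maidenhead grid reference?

MG85

Add 180° to longitude and 90° to latitude: 256.55, 65.45.
Field: lon ⌊256.55/20⌋ = 12 → M; lat ⌊65.45/10⌋ = 6 → G.
Square: lon ⌊16.55/2⌋ = 8; lat ⌊5.45/1⌋ = 5.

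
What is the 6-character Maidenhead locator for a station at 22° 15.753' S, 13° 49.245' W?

Add 180° to longitude and 90° to latitude: 166.1792, 67.7374.
Field: lon ⌊166.1792/20⌋ = 8 → I; lat ⌊67.7374/10⌋ = 6 → G.
Square: lon ⌊6.1792/2⌋ = 3; lat ⌊7.7374/1⌋ = 7.
Subsquare: lon ⌊0.1792/0.0833333⌋ = 2 → c; lat ⌊0.7374/0.0416667⌋ = 17 → r.

IG37cr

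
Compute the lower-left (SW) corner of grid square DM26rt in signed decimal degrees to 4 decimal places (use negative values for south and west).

36.7917, -114.5833

Field D=3, M=12: +3·20° lon, +12·10° lat → SW at lon -120°, lat 30°.
Square 2, 6: +2·2° lon, +6·1° lat → SW at lon -116°, lat 36°.
Subsquare r=17, t=19: +17·0.0833333° lon, +19·0.0416667° lat → SW at lon -114.583°, lat 36.7917°.
latitude 36.7917, longitude -114.5833.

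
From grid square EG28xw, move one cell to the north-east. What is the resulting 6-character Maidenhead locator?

Longitude subsquare x = 23; +1 → 24, wraps to 0 = a, carry into square.
Longitude square 2; +1 → 3.
Latitude subsquare w = 22; +1 → 23 = x.

EG38ax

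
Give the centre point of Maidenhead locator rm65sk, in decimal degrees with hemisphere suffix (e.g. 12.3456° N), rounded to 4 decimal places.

35.4375° N, 173.5417° E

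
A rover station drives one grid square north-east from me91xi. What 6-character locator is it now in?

NE01aj

Longitude subsquare x = 23; +1 → 24, wraps to 0 = a, carry into square.
Longitude square 9; +1 → 10, wraps to 0, carry into field.
Longitude field M = 12; +1 → 13 = N.
Latitude subsquare i = 8; +1 → 9 = j.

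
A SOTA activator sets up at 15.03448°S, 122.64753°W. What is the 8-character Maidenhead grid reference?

CH84qx21

Add 180° to longitude and 90° to latitude: 57.35247, 74.96552.
Field: 57.35247/20 → 2 → C, 74.96552/10 → 7 → H; chars CH.
Square: 17.35247/2 → 8, 4.96552/1 → 4; chars 84.
Subsquare: 1.35247/0.0833333 → 16 → q, 0.96552/0.0416667 → 23 → x; chars qx.
Extended square: 0.01914/0.00833333 → 2, 0.00719/0.00416667 → 1; chars 21.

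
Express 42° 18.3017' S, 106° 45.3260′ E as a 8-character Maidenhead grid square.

Offset from 180°W / 90°S: lon 286.75543°, lat 47.69497°.
Field: 286.75543/20 → 14 → O, 47.69497/10 → 4 → E; chars OE.
Square: 6.75543/2 → 3, 7.69497/1 → 7; chars 37.
Subsquare: 0.75543/0.0833333 → 9 → j, 0.69497/0.0416667 → 16 → q; chars jq.
Extended square: 0.00543/0.00833333 → 0, 0.02831/0.00416667 → 6; chars 06.

OE37jq06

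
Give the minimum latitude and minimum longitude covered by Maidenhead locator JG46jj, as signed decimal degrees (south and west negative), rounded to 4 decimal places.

Field J=9, G=6: +9·20° lon, +6·10° lat → SW at lon 0°, lat -30°.
Square 4, 6: +4·2° lon, +6·1° lat → SW at lon 8°, lat -24°.
Subsquare j=9, j=9: +9·0.0833333° lon, +9·0.0416667° lat → SW at lon 8.75°, lat -23.625°.
latitude -23.6250, longitude 8.7500.

-23.6250, 8.7500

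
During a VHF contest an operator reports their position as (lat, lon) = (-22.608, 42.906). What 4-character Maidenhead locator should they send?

LG17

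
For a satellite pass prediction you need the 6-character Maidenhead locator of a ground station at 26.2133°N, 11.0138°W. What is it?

IL46lf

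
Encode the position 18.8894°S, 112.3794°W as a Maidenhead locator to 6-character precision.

Add 180° to longitude and 90° to latitude: 67.6206, 71.1106.
Field (20°×10°, letters A–R): 67.6206/20 → 3 → D, 71.1106/10 → 7 → H; chars DH.
Square (2°×1°, digits 0–9): 7.6206/2 → 3, 1.1106/1 → 1; chars 31.
Subsquare (5′×2.5′, letters a–x): 1.6206/0.0833333 → 19 → t, 0.1106/0.0416667 → 2 → c; chars tc.

DH31tc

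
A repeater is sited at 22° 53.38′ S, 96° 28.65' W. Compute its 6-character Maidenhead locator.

Shift to the Maidenhead origin (180°W, 90°S): lon 83.5225, lat 67.1103.
Field (20°×10°, letters A–R): lon ⌊83.5225/20⌋ = 4 → E; lat ⌊67.1103/10⌋ = 6 → G.
Square (2°×1°, digits 0–9): lon ⌊3.5225/2⌋ = 1; lat ⌊7.1103/1⌋ = 7.
Subsquare (5′×2.5′, letters a–x): lon ⌊1.5225/0.0833333⌋ = 18 → s; lat ⌊0.1103/0.0416667⌋ = 2 → c.

EG17sc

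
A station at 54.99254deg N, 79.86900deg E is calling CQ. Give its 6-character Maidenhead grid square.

Shift to the Maidenhead origin (180°W, 90°S): lon 259.8690, lat 144.9925.
Field: lon ⌊259.8690/20⌋ = 12 → M; lat ⌊144.9925/10⌋ = 14 → O.
Square: lon ⌊19.8690/2⌋ = 9; lat ⌊4.9925/1⌋ = 4.
Subsquare: lon ⌊1.8690/0.0833333⌋ = 22 → w; lat ⌊0.9925/0.0416667⌋ = 23 → x.

MO94wx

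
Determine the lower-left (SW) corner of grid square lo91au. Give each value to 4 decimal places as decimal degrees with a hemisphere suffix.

51.8333° N, 58.0000° E

Field L=11, O=14: +11·20° lon, +14·10° lat → SW at lon 40°, lat 50°.
Square 9, 1: +9·2° lon, +1·1° lat → SW at lon 58°, lat 51°.
Subsquare a=0, u=20: +0·0.0833333° lon, +20·0.0416667° lat → SW at lon 58°, lat 51.8333°.
latitude 51.8333° N, longitude 58.0000° E.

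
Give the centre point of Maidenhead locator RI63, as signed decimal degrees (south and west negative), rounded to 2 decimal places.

-6.50, 173.00

Field R=17, I=8: +17·20° lon, +8·10° lat → SW at lon 160°, lat -10°.
Square 6, 3: +6·2° lon, +3·1° lat → SW at lon 172°, lat -7°.
Cell spans 2° lon × 1° lat. Centre is SW corner plus half of each.
latitude -6.50, longitude 173.00.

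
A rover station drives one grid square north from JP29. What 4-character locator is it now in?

JQ20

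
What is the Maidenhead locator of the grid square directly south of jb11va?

JB10vx

Latitude subsquare a = 0; −1 → -1, wraps to 23 = x, carry into square.
Latitude square 1; −1 → 0.
The longitude characters are unchanged.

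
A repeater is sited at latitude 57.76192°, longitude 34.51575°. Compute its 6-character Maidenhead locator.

KO77gs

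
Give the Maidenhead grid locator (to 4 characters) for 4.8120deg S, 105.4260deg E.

Shift to the Maidenhead origin (180°W, 90°S): lon 285.43, lat 85.19.
Field: lon ⌊285.43/20⌋ = 14 → O; lat ⌊85.19/10⌋ = 8 → I.
Square: lon ⌊5.43/2⌋ = 2; lat ⌊5.19/1⌋ = 5.

OI25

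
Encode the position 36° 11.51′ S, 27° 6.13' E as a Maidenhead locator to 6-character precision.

Shift to the Maidenhead origin (180°W, 90°S): lon 207.1022, lat 53.8082.
Field (20°×10°, letters A–R): lon ⌊207.1022/20⌋ = 10 → K; lat ⌊53.8082/10⌋ = 5 → F.
Square (2°×1°, digits 0–9): lon ⌊7.1022/2⌋ = 3; lat ⌊3.8082/1⌋ = 3.
Subsquare (5′×2.5′, letters a–x): lon ⌊1.1022/0.0833333⌋ = 13 → n; lat ⌊0.8082/0.0416667⌋ = 19 → t.

KF33nt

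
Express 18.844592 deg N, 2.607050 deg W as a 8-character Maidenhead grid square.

Offset from 180°W / 90°S: lon 177.39295°, lat 108.84459°.
Field: 177.39295/20 → 8 → I, 108.84459/10 → 10 → K; chars IK.
Square: 17.39295/2 → 8, 8.84459/1 → 8; chars 88.
Subsquare: 1.39295/0.0833333 → 16 → q, 0.84459/0.0416667 → 20 → u; chars qu.
Extended square: 0.05962/0.00833333 → 7, 0.01126/0.00416667 → 2; chars 72.

IK88qu72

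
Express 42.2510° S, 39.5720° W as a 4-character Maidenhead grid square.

HE07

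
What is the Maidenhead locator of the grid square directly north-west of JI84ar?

JI74xs

Longitude subsquare a = 0; −1 → -1, wraps to 23 = x, carry into square.
Longitude square 8; −1 → 7.
Latitude subsquare r = 17; +1 → 18 = s.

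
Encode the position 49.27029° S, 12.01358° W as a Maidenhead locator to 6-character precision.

IE30xr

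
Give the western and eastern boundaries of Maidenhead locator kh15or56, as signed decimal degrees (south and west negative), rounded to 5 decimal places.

23.20833, 23.21667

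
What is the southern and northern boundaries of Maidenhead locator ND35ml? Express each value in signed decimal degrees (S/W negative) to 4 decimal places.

Field N=13, D=3: +13·20° lon, +3·10° lat → SW at lon 80°, lat -60°.
Square 3, 5: +3·2° lon, +5·1° lat → SW at lon 86°, lat -55°.
Subsquare m=12, l=11: +12·0.0833333° lon, +11·0.0416667° lat → SW at lon 87°, lat -54.5417°.
Cell spans 0.0833333° lon × 0.0416667° lat.
south -54.5417, north -54.5000.

-54.5417, -54.5000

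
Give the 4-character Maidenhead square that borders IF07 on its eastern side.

IF17

Longitude square 0; +1 → 1.
The latitude characters are unchanged.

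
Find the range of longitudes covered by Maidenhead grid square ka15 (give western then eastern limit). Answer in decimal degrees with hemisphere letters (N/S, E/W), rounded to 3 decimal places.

22.000° E, 24.000° E

Field K=10, A=0: +10·20° lon, +0·10° lat → SW at lon 20°, lat -90°.
Square 1, 5: +1·2° lon, +5·1° lat → SW at lon 22°, lat -85°.
Cell spans 2° lon × 1° lat.
west 22.000° E, east 24.000° E.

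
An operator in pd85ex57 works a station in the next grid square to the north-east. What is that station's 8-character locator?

PD85ex68

Longitude extended square 5; +1 → 6.
Latitude extended square 7; +1 → 8.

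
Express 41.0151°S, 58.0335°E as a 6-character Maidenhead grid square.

LE98ax

Shift to the Maidenhead origin (180°W, 90°S): lon 238.0335, lat 48.9849.
Field: lon ⌊238.0335/20⌋ = 11 → L; lat ⌊48.9849/10⌋ = 4 → E.
Square: lon ⌊18.0335/2⌋ = 9; lat ⌊8.9849/1⌋ = 8.
Subsquare: lon ⌊0.0335/0.0833333⌋ = 0 → a; lat ⌊0.9849/0.0416667⌋ = 23 → x.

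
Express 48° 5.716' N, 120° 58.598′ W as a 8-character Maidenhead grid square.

CN98mc22

Add 180° to longitude and 90° to latitude: 59.02337, 138.09527.
Field: 59.02337/20 → 2 → C, 138.09527/10 → 13 → N; chars CN.
Square: 19.02337/2 → 9, 8.09527/1 → 8; chars 98.
Subsquare: 1.02337/0.0833333 → 12 → m, 0.09527/0.0416667 → 2 → c; chars mc.
Extended square: 0.02337/0.00833333 → 2, 0.01193/0.00416667 → 2; chars 22.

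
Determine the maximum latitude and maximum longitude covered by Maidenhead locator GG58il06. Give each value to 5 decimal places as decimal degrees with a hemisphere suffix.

Field G=6, G=6: +6·20° lon, +6·10° lat → SW at lon -60°, lat -30°.
Square 5, 8: +5·2° lon, +8·1° lat → SW at lon -50°, lat -22°.
Subsquare i=8, l=11: +8·0.0833333° lon, +11·0.0416667° lat → SW at lon -49.3333°, lat -21.5417°.
Extended square 0, 6: +0·0.00833333° lon, +6·0.00416667° lat → SW at lon -49.3333°, lat -21.5167°.
Cell spans 0.00833333° lon × 0.00416667° lat. NE corner is SW corner plus one full cell.
latitude 21.51250° S, longitude 49.32500° W.

21.51250° S, 49.32500° W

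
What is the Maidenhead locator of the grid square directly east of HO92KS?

Longitude subsquare k = 10; +1 → 11 = l.
The latitude characters are unchanged.

HO92ls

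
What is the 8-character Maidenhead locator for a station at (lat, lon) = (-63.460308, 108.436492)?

OC46fm29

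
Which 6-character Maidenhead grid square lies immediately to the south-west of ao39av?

AO29xu

Longitude subsquare a = 0; −1 → -1, wraps to 23 = x, carry into square.
Longitude square 3; −1 → 2.
Latitude subsquare v = 21; −1 → 20 = u.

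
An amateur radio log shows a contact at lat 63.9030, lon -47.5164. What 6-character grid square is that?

GP63fv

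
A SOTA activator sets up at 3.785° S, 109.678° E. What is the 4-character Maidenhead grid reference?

Shift to the Maidenhead origin (180°W, 90°S): lon 289.68, lat 86.22.
Field: lon ⌊289.68/20⌋ = 14 → O; lat ⌊86.22/10⌋ = 8 → I.
Square: lon ⌊9.68/2⌋ = 4; lat ⌊6.22/1⌋ = 6.

OI46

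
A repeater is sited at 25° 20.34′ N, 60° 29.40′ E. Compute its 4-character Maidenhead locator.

ML05

Offset from 180°W / 90°S: lon 240.49°, lat 115.34°.
Field (20°×10°, letters A–R): lon ⌊240.49/20⌋ = 12 → M; lat ⌊115.34/10⌋ = 11 → L.
Square (2°×1°, digits 0–9): lon ⌊0.49/2⌋ = 0; lat ⌊5.34/1⌋ = 5.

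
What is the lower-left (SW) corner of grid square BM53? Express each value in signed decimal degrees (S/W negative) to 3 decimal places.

33.000, -150.000

Field B=1, M=12: +1·20° lon, +12·10° lat → SW at lon -160°, lat 30°.
Square 5, 3: +5·2° lon, +3·1° lat → SW at lon -150°, lat 33°.
latitude 33.000, longitude -150.000.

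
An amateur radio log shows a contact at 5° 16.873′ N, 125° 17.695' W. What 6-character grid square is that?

Shift to the Maidenhead origin (180°W, 90°S): lon 54.7051, lat 95.2812.
Field: lon ⌊54.7051/20⌋ = 2 → C; lat ⌊95.2812/10⌋ = 9 → J.
Square: lon ⌊14.7051/2⌋ = 7; lat ⌊5.2812/1⌋ = 5.
Subsquare: lon ⌊0.7051/0.0833333⌋ = 8 → i; lat ⌊0.2812/0.0416667⌋ = 6 → g.

CJ75ig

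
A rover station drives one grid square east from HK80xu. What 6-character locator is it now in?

HK90au

Longitude subsquare x = 23; +1 → 24, wraps to 0 = a, carry into square.
Longitude square 8; +1 → 9.
The latitude characters are unchanged.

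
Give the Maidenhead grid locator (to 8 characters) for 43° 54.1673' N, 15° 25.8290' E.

JN73rv16

Offset from 180°W / 90°S: lon 195.43048°, lat 133.90279°.
Field: 195.43048/20 → 9 → J, 133.90279/10 → 13 → N; chars JN.
Square: 15.43048/2 → 7, 3.90279/1 → 3; chars 73.
Subsquare: 1.43048/0.0833333 → 17 → r, 0.90279/0.0416667 → 21 → v; chars rv.
Extended square: 0.01382/0.00833333 → 1, 0.02779/0.00416667 → 6; chars 16.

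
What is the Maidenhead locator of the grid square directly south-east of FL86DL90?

FL86ek09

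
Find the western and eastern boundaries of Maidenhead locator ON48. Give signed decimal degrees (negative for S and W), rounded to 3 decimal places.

Field O=14, N=13: +14·20° lon, +13·10° lat → SW at lon 100°, lat 40°.
Square 4, 8: +4·2° lon, +8·1° lat → SW at lon 108°, lat 48°.
Cell spans 2° lon × 1° lat.
west 108.000, east 110.000.

108.000, 110.000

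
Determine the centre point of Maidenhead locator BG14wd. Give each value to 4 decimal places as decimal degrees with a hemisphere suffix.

25.8542° S, 156.1250° W

Field B=1, G=6: +1·20° lon, +6·10° lat → SW at lon -160°, lat -30°.
Square 1, 4: +1·2° lon, +4·1° lat → SW at lon -158°, lat -26°.
Subsquare w=22, d=3: +22·0.0833333° lon, +3·0.0416667° lat → SW at lon -156.167°, lat -25.875°.
Cell spans 0.0833333° lon × 0.0416667° lat. Centre is SW corner plus half of each.
latitude 25.8542° S, longitude 156.1250° W.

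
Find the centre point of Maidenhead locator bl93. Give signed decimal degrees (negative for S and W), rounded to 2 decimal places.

23.50, -141.00

Field B=1, L=11: +1·20° lon, +11·10° lat → SW at lon -160°, lat 20°.
Square 9, 3: +9·2° lon, +3·1° lat → SW at lon -142°, lat 23°.
Cell spans 2° lon × 1° lat. Centre is SW corner plus half of each.
latitude 23.50, longitude -141.00.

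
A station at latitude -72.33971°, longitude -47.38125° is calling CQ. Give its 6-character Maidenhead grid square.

Add 180° to longitude and 90° to latitude: 132.6188, 17.6603.
Field: lon ⌊132.6188/20⌋ = 6 → G; lat ⌊17.6603/10⌋ = 1 → B.
Square: lon ⌊12.6188/2⌋ = 6; lat ⌊7.6603/1⌋ = 7.
Subsquare: lon ⌊0.6188/0.0833333⌋ = 7 → h; lat ⌊0.6603/0.0416667⌋ = 15 → p.

GB67hp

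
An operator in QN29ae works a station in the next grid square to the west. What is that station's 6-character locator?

QN19xe

Longitude subsquare a = 0; −1 → -1, wraps to 23 = x, carry into square.
Longitude square 2; −1 → 1.
The latitude characters are unchanged.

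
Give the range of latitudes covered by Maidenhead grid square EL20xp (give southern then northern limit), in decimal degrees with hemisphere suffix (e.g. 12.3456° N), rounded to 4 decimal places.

20.6250° N, 20.6667° N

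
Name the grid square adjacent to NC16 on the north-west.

Longitude square 1; −1 → 0.
Latitude square 6; +1 → 7.

NC07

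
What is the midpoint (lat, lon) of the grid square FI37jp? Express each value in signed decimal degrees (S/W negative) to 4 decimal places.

-2.3542, -73.2083

Field F=5, I=8: +5·20° lon, +8·10° lat → SW at lon -80°, lat -10°.
Square 3, 7: +3·2° lon, +7·1° lat → SW at lon -74°, lat -3°.
Subsquare j=9, p=15: +9·0.0833333° lon, +15·0.0416667° lat → SW at lon -73.25°, lat -2.375°.
Cell spans 0.0833333° lon × 0.0416667° lat. Centre is SW corner plus half of each.
latitude -2.3542, longitude -73.2083.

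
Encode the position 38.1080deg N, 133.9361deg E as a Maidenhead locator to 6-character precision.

PM68xc

Offset from 180°W / 90°S: lon 313.9361°, lat 128.1080°.
Field (20°×10°, letters A–R): lon ⌊313.9361/20⌋ = 15 → P; lat ⌊128.1080/10⌋ = 12 → M.
Square (2°×1°, digits 0–9): lon ⌊13.9361/2⌋ = 6; lat ⌊8.1080/1⌋ = 8.
Subsquare (5′×2.5′, letters a–x): lon ⌊1.9361/0.0833333⌋ = 23 → x; lat ⌊0.1080/0.0416667⌋ = 2 → c.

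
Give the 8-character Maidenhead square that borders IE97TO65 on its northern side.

IE97to66

Latitude extended square 5; +1 → 6.
The longitude characters are unchanged.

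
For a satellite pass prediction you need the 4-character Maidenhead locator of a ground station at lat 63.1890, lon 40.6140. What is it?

Add 180° to longitude and 90° to latitude: 220.61, 153.19.
Field: 220.61/20 → 11 → L, 153.19/10 → 15 → P; chars LP.
Square: 0.61/2 → 0, 3.19/1 → 3; chars 03.

LP03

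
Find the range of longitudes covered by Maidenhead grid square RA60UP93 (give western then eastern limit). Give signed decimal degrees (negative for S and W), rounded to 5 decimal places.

173.74167, 173.75000

Field R=17, A=0: +17·20° lon, +0·10° lat → SW at lon 160°, lat -90°.
Square 6, 0: +6·2° lon, +0·1° lat → SW at lon 172°, lat -90°.
Subsquare u=20, p=15: +20·0.0833333° lon, +15·0.0416667° lat → SW at lon 173.667°, lat -89.375°.
Extended square 9, 3: +9·0.00833333° lon, +3·0.00416667° lat → SW at lon 173.742°, lat -89.3625°.
Cell spans 0.00833333° lon × 0.00416667° lat.
west 173.74167, east 173.75000.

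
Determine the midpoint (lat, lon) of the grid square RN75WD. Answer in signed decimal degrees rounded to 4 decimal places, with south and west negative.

45.1458, 175.8750

Field R=17, N=13: +17·20° lon, +13·10° lat → SW at lon 160°, lat 40°.
Square 7, 5: +7·2° lon, +5·1° lat → SW at lon 174°, lat 45°.
Subsquare w=22, d=3: +22·0.0833333° lon, +3·0.0416667° lat → SW at lon 175.833°, lat 45.125°.
Cell spans 0.0833333° lon × 0.0416667° lat. Centre is SW corner plus half of each.
latitude 45.1458, longitude 175.8750.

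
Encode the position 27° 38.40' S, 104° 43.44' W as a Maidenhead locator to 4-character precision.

Add 180° to longitude and 90° to latitude: 75.28, 62.36.
Field: lon ⌊75.28/20⌋ = 3 → D; lat ⌊62.36/10⌋ = 6 → G.
Square: lon ⌊15.28/2⌋ = 7; lat ⌊2.36/1⌋ = 2.

DG72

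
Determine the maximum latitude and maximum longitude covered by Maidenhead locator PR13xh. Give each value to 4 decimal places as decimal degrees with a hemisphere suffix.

83.3333° N, 124.0000° E

Field P=15, R=17: +15·20° lon, +17·10° lat → SW at lon 120°, lat 80°.
Square 1, 3: +1·2° lon, +3·1° lat → SW at lon 122°, lat 83°.
Subsquare x=23, h=7: +23·0.0833333° lon, +7·0.0416667° lat → SW at lon 123.917°, lat 83.2917°.
Cell spans 0.0833333° lon × 0.0416667° lat. NE corner is SW corner plus one full cell.
latitude 83.3333° N, longitude 124.0000° E.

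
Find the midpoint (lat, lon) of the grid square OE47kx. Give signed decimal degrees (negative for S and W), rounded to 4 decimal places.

-42.0208, 108.8750

Field O=14, E=4: +14·20° lon, +4·10° lat → SW at lon 100°, lat -50°.
Square 4, 7: +4·2° lon, +7·1° lat → SW at lon 108°, lat -43°.
Subsquare k=10, x=23: +10·0.0833333° lon, +23·0.0416667° lat → SW at lon 108.833°, lat -42.0417°.
Cell spans 0.0833333° lon × 0.0416667° lat. Centre is SW corner plus half of each.
latitude -42.0208, longitude 108.8750.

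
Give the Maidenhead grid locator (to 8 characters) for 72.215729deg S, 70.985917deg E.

Add 180° to longitude and 90° to latitude: 250.98592, 17.78427.
Field: 250.98592/20 → 12 → M, 17.78427/10 → 1 → B; chars MB.
Square: 10.98592/2 → 5, 7.78427/1 → 7; chars 57.
Subsquare: 0.98592/0.0833333 → 11 → l, 0.78427/0.0416667 → 18 → s; chars ls.
Extended square: 0.06925/0.00833333 → 8, 0.03427/0.00416667 → 8; chars 88.

MB57ls88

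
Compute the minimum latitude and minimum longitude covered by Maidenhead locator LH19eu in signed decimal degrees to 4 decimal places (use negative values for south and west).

-10.1667, 42.3333

Field L=11, H=7: +11·20° lon, +7·10° lat → SW at lon 40°, lat -20°.
Square 1, 9: +1·2° lon, +9·1° lat → SW at lon 42°, lat -11°.
Subsquare e=4, u=20: +4·0.0833333° lon, +20·0.0416667° lat → SW at lon 42.3333°, lat -10.1667°.
latitude -10.1667, longitude 42.3333.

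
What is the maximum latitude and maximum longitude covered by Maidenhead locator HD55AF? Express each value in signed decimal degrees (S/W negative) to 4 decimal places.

Field H=7, D=3: +7·20° lon, +3·10° lat → SW at lon -40°, lat -60°.
Square 5, 5: +5·2° lon, +5·1° lat → SW at lon -30°, lat -55°.
Subsquare a=0, f=5: +0·0.0833333° lon, +5·0.0416667° lat → SW at lon -30°, lat -54.7917°.
Cell spans 0.0833333° lon × 0.0416667° lat. NE corner is SW corner plus one full cell.
latitude -54.7500, longitude -29.9167.

-54.7500, -29.9167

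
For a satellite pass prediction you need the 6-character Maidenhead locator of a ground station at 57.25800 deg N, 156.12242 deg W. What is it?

Add 180° to longitude and 90° to latitude: 23.8776, 147.2580.
Field: 23.8776/20 → 1 → B, 147.2580/10 → 14 → O; chars BO.
Square: 3.8776/2 → 1, 7.2580/1 → 7; chars 17.
Subsquare: 1.8776/0.0833333 → 22 → w, 0.2580/0.0416667 → 6 → g; chars wg.

BO17wg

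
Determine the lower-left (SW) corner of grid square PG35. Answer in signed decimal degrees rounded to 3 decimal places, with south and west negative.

-25.000, 126.000

Field P=15, G=6: +15·20° lon, +6·10° lat → SW at lon 120°, lat -30°.
Square 3, 5: +3·2° lon, +5·1° lat → SW at lon 126°, lat -25°.
latitude -25.000, longitude 126.000.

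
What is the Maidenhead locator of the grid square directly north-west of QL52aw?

QL42xx

Longitude subsquare a = 0; −1 → -1, wraps to 23 = x, carry into square.
Longitude square 5; −1 → 4.
Latitude subsquare w = 22; +1 → 23 = x.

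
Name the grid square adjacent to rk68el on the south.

RK68ek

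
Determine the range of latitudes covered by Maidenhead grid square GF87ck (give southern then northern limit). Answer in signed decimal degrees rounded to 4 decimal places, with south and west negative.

Field G=6, F=5: +6·20° lon, +5·10° lat → SW at lon -60°, lat -40°.
Square 8, 7: +8·2° lon, +7·1° lat → SW at lon -44°, lat -33°.
Subsquare c=2, k=10: +2·0.0833333° lon, +10·0.0416667° lat → SW at lon -43.8333°, lat -32.5833°.
Cell spans 0.0833333° lon × 0.0416667° lat.
south -32.5833, north -32.5417.

-32.5833, -32.5417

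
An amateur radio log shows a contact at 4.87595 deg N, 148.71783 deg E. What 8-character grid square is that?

QJ44iv60

Shift to the Maidenhead origin (180°W, 90°S): lon 328.71783, lat 94.87595.
Field: 328.71783/20 → 16 → Q, 94.87595/10 → 9 → J; chars QJ.
Square: 8.71783/2 → 4, 4.87595/1 → 4; chars 44.
Subsquare: 0.71783/0.0833333 → 8 → i, 0.87595/0.0416667 → 21 → v; chars iv.
Extended square: 0.05116/0.00833333 → 6, 0.00095/0.00416667 → 0; chars 60.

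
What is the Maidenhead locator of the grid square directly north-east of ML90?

NL01

Longitude square 9; +1 → 10, wraps to 0, carry into field.
Longitude field M = 12; +1 → 13 = N.
Latitude square 0; +1 → 1.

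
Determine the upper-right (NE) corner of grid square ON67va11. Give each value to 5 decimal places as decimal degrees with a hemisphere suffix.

47.00833° N, 113.76667° E

Field O=14, N=13: +14·20° lon, +13·10° lat → SW at lon 100°, lat 40°.
Square 6, 7: +6·2° lon, +7·1° lat → SW at lon 112°, lat 47°.
Subsquare v=21, a=0: +21·0.0833333° lon, +0·0.0416667° lat → SW at lon 113.75°, lat 47°.
Extended square 1, 1: +1·0.00833333° lon, +1·0.00416667° lat → SW at lon 113.758°, lat 47.0042°.
Cell spans 0.00833333° lon × 0.00416667° lat. NE corner is SW corner plus one full cell.
latitude 47.00833° N, longitude 113.76667° E.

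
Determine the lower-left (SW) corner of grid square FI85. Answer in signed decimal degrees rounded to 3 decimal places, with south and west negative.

-5.000, -64.000

Field F=5, I=8: +5·20° lon, +8·10° lat → SW at lon -80°, lat -10°.
Square 8, 5: +8·2° lon, +5·1° lat → SW at lon -64°, lat -5°.
latitude -5.000, longitude -64.000.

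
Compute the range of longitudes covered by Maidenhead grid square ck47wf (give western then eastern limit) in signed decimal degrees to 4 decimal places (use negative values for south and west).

-130.1667, -130.0833

Field C=2, K=10: +2·20° lon, +10·10° lat → SW at lon -140°, lat 10°.
Square 4, 7: +4·2° lon, +7·1° lat → SW at lon -132°, lat 17°.
Subsquare w=22, f=5: +22·0.0833333° lon, +5·0.0416667° lat → SW at lon -130.167°, lat 17.2083°.
Cell spans 0.0833333° lon × 0.0416667° lat.
west -130.1667, east -130.0833.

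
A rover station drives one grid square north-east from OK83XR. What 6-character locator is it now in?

Longitude subsquare x = 23; +1 → 24, wraps to 0 = a, carry into square.
Longitude square 8; +1 → 9.
Latitude subsquare r = 17; +1 → 18 = s.

OK93as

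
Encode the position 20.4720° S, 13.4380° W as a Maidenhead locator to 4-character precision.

IG39

Add 180° to longitude and 90° to latitude: 166.56, 69.53.
Field: 166.56/20 → 8 → I, 69.53/10 → 6 → G; chars IG.
Square: 6.56/2 → 3, 9.53/1 → 9; chars 39.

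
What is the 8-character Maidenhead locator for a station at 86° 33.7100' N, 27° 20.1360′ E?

KR36qn04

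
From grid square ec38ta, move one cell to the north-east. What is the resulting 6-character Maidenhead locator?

Longitude subsquare t = 19; +1 → 20 = u.
Latitude subsquare a = 0; +1 → 1 = b.

EC38ub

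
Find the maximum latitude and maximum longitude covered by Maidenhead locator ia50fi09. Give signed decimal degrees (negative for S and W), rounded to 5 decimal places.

Field I=8, A=0: +8·20° lon, +0·10° lat → SW at lon -20°, lat -90°.
Square 5, 0: +5·2° lon, +0·1° lat → SW at lon -10°, lat -90°.
Subsquare f=5, i=8: +5·0.0833333° lon, +8·0.0416667° lat → SW at lon -9.58333°, lat -89.6667°.
Extended square 0, 9: +0·0.00833333° lon, +9·0.00416667° lat → SW at lon -9.58333°, lat -89.6292°.
Cell spans 0.00833333° lon × 0.00416667° lat. NE corner is SW corner plus one full cell.
latitude -89.62500, longitude -9.57500.

-89.62500, -9.57500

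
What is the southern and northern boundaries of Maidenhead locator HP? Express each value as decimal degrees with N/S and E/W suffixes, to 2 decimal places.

60.00° N, 70.00° N

Field H=7, P=15: +7·20° lon, +15·10° lat → SW at lon -40°, lat 60°.
Cell spans 20° lon × 10° lat.
south 60.00° N, north 70.00° N.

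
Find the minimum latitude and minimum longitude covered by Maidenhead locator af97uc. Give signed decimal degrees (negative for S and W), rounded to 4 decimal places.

-32.9167, -160.3333

Field A=0, F=5: +0·20° lon, +5·10° lat → SW at lon -180°, lat -40°.
Square 9, 7: +9·2° lon, +7·1° lat → SW at lon -162°, lat -33°.
Subsquare u=20, c=2: +20·0.0833333° lon, +2·0.0416667° lat → SW at lon -160.333°, lat -32.9167°.
latitude -32.9167, longitude -160.3333.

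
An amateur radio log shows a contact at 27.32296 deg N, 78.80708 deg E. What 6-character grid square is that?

ML97jh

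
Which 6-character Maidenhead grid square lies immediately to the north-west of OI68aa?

OI58xb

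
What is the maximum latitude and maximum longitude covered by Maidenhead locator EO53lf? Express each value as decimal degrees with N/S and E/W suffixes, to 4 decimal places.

53.2500° N, 89.0000° W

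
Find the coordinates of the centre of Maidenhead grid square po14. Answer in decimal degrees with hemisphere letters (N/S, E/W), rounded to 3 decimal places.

Field P=15, O=14: +15·20° lon, +14·10° lat → SW at lon 120°, lat 50°.
Square 1, 4: +1·2° lon, +4·1° lat → SW at lon 122°, lat 54°.
Cell spans 2° lon × 1° lat. Centre is SW corner plus half of each.
latitude 54.500° N, longitude 123.000° E.

54.500° N, 123.000° E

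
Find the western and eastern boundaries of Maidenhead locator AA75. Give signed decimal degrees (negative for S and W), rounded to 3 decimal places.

-166.000, -164.000

Field A=0, A=0: +0·20° lon, +0·10° lat → SW at lon -180°, lat -90°.
Square 7, 5: +7·2° lon, +5·1° lat → SW at lon -166°, lat -85°.
Cell spans 2° lon × 1° lat.
west -166.000, east -164.000.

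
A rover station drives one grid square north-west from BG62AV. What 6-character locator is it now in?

BG52xw

Longitude subsquare a = 0; −1 → -1, wraps to 23 = x, carry into square.
Longitude square 6; −1 → 5.
Latitude subsquare v = 21; +1 → 22 = w.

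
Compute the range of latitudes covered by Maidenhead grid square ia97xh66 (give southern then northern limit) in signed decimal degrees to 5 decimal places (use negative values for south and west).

Field I=8, A=0: +8·20° lon, +0·10° lat → SW at lon -20°, lat -90°.
Square 9, 7: +9·2° lon, +7·1° lat → SW at lon -2°, lat -83°.
Subsquare x=23, h=7: +23·0.0833333° lon, +7·0.0416667° lat → SW at lon -0.0833333°, lat -82.7083°.
Extended square 6, 6: +6·0.00833333° lon, +6·0.00416667° lat → SW at lon -0.0333333°, lat -82.6833°.
Cell spans 0.00833333° lon × 0.00416667° lat.
south -82.68333, north -82.67917.

-82.68333, -82.67917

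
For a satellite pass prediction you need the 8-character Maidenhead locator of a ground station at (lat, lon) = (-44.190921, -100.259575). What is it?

Shift to the Maidenhead origin (180°W, 90°S): lon 79.74043, lat 45.80908.
Field: lon ⌊79.74043/20⌋ = 3 → D; lat ⌊45.80908/10⌋ = 4 → E.
Square: lon ⌊19.74043/2⌋ = 9; lat ⌊5.80908/1⌋ = 5.
Subsquare: lon ⌊1.74043/0.0833333⌋ = 20 → u; lat ⌊0.80908/0.0416667⌋ = 19 → t.
Extended square: lon ⌊0.07376/0.00833333⌋ = 8; lat ⌊0.01741/0.00416667⌋ = 4.

DE95ut84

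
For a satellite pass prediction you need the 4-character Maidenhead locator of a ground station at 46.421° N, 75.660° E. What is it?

Shift to the Maidenhead origin (180°W, 90°S): lon 255.66, lat 136.42.
Field (20°×10°, letters A–R): 255.66/20 → 12 → M, 136.42/10 → 13 → N; chars MN.
Square (2°×1°, digits 0–9): 15.66/2 → 7, 6.42/1 → 6; chars 76.

MN76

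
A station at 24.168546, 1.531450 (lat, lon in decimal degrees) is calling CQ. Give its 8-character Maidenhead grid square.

JL04se30

Shift to the Maidenhead origin (180°W, 90°S): lon 181.53145, lat 114.16855.
Field: 181.53145/20 → 9 → J, 114.16855/10 → 11 → L; chars JL.
Square: 1.53145/2 → 0, 4.16855/1 → 4; chars 04.
Subsquare: 1.53145/0.0833333 → 18 → s, 0.16855/0.0416667 → 4 → e; chars se.
Extended square: 0.03145/0.00833333 → 3, 0.00188/0.00416667 → 0; chars 30.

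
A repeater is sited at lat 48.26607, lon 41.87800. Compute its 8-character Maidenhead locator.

Shift to the Maidenhead origin (180°W, 90°S): lon 221.87800, lat 138.26607.
Field (20°×10°, letters A–R): 221.87800/20 → 11 → L, 138.26607/10 → 13 → N; chars LN.
Square (2°×1°, digits 0–9): 1.87800/2 → 0, 8.26607/1 → 8; chars 08.
Subsquare (5′×2.5′, letters a–x): 1.87800/0.0833333 → 22 → w, 0.26607/0.0416667 → 6 → g; chars wg.
Extended square (30″×15″, digits 0–9): 0.04467/0.00833333 → 5, 0.01607/0.00416667 → 3; chars 53.

LN08wg53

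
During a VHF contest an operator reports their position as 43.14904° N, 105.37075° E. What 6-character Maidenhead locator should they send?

ON23qd

Shift to the Maidenhead origin (180°W, 90°S): lon 285.3707, lat 133.1490.
Field (20°×10°, letters A–R): lon ⌊285.3707/20⌋ = 14 → O; lat ⌊133.1490/10⌋ = 13 → N.
Square (2°×1°, digits 0–9): lon ⌊5.3707/2⌋ = 2; lat ⌊3.1490/1⌋ = 3.
Subsquare (5′×2.5′, letters a–x): lon ⌊1.3707/0.0833333⌋ = 16 → q; lat ⌊0.1490/0.0416667⌋ = 3 → d.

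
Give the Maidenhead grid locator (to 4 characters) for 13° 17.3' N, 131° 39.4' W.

Shift to the Maidenhead origin (180°W, 90°S): lon 48.34, lat 103.29.
Field (20°×10°, letters A–R): 48.34/20 → 2 → C, 103.29/10 → 10 → K; chars CK.
Square (2°×1°, digits 0–9): 8.34/2 → 4, 3.29/1 → 3; chars 43.

CK43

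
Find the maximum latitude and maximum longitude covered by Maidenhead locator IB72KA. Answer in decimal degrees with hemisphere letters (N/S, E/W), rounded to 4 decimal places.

77.9583° S, 5.0833° W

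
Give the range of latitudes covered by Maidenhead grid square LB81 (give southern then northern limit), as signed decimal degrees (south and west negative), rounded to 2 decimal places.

Field L=11, B=1: +11·20° lon, +1·10° lat → SW at lon 40°, lat -80°.
Square 8, 1: +8·2° lon, +1·1° lat → SW at lon 56°, lat -79°.
Cell spans 2° lon × 1° lat.
south -79.00, north -78.00.

-79.00, -78.00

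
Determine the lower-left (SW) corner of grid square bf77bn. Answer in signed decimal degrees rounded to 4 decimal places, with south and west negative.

Field B=1, F=5: +1·20° lon, +5·10° lat → SW at lon -160°, lat -40°.
Square 7, 7: +7·2° lon, +7·1° lat → SW at lon -146°, lat -33°.
Subsquare b=1, n=13: +1·0.0833333° lon, +13·0.0416667° lat → SW at lon -145.917°, lat -32.4583°.
latitude -32.4583, longitude -145.9167.

-32.4583, -145.9167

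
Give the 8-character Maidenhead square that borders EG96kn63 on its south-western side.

Longitude extended square 6; −1 → 5.
Latitude extended square 3; −1 → 2.

EG96kn52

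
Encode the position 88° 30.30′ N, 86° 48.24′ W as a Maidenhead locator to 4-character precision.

Offset from 180°W / 90°S: lon 93.20°, lat 178.50°.
Field: lon ⌊93.20/20⌋ = 4 → E; lat ⌊178.50/10⌋ = 17 → R.
Square: lon ⌊13.20/2⌋ = 6; lat ⌊8.50/1⌋ = 8.

ER68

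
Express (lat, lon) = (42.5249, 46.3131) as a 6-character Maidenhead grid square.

Shift to the Maidenhead origin (180°W, 90°S): lon 226.3131, lat 132.5249.
Field: lon ⌊226.3131/20⌋ = 11 → L; lat ⌊132.5249/10⌋ = 13 → N.
Square: lon ⌊6.3131/2⌋ = 3; lat ⌊2.5249/1⌋ = 2.
Subsquare: lon ⌊0.3131/0.0833333⌋ = 3 → d; lat ⌊0.5249/0.0416667⌋ = 12 → m.

LN32dm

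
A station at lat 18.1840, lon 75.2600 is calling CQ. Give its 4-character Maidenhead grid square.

MK78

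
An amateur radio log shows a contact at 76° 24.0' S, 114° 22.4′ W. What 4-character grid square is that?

Add 180° to longitude and 90° to latitude: 65.63, 13.60.
Field: 65.63/20 → 3 → D, 13.60/10 → 1 → B; chars DB.
Square: 5.63/2 → 2, 3.60/1 → 3; chars 23.

DB23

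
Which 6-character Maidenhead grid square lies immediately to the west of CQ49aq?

CQ39xq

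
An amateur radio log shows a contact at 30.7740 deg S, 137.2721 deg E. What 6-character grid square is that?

Add 180° to longitude and 90° to latitude: 317.2721, 59.2260.
Field: lon ⌊317.2721/20⌋ = 15 → P; lat ⌊59.2260/10⌋ = 5 → F.
Square: lon ⌊17.2721/2⌋ = 8; lat ⌊9.2260/1⌋ = 9.
Subsquare: lon ⌊1.2721/0.0833333⌋ = 15 → p; lat ⌊0.2260/0.0416667⌋ = 5 → f.

PF89pf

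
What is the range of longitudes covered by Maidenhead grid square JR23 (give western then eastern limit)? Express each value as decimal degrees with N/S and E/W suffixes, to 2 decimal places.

Field J=9, R=17: +9·20° lon, +17·10° lat → SW at lon 0°, lat 80°.
Square 2, 3: +2·2° lon, +3·1° lat → SW at lon 4°, lat 83°.
Cell spans 2° lon × 1° lat.
west 4.00° E, east 6.00° E.

4.00° E, 6.00° E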